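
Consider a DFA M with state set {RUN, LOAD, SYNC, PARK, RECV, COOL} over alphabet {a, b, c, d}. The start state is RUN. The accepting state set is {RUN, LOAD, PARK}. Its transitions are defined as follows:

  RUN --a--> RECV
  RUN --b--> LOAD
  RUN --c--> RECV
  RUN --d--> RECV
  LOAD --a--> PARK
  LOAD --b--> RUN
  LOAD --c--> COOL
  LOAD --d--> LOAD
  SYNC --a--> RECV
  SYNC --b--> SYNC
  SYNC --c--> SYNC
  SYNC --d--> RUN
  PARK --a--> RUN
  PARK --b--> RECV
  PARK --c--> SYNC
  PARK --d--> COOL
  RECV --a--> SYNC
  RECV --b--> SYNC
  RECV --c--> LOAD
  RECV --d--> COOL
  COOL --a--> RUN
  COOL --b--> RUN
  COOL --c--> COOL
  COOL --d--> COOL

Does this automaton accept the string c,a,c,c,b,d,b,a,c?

Trace: RUN -c-> RECV -a-> SYNC -c-> SYNC -c-> SYNC -b-> SYNC -d-> RUN -b-> LOAD -a-> PARK -c-> SYNC
End state SYNC is not accepting.

No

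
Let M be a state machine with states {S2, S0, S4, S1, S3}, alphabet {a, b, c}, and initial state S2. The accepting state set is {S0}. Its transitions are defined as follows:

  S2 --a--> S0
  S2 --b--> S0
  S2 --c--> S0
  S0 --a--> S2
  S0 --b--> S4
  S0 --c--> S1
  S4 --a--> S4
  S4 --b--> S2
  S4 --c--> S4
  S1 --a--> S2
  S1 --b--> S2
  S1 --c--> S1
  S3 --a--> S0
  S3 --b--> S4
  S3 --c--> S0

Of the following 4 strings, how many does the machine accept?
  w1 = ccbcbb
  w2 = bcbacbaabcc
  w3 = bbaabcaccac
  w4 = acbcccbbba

1

w1:
  start at S2
  read 'c': S2 → S0
  read 'c': S0 → S1
  read 'b': S1 → S2
  read 'c': S2 → S0
  read 'b': S0 → S4
  read 'b': S4 → S2
  end S2, rejected
w2:
  start at S2
  read 'b': S2 → S0
  read 'c': S0 → S1
  read 'b': S1 → S2
  read 'a': S2 → S0
  read 'c': S0 → S1
  read 'b': S1 → S2
  read 'a': S2 → S0
  read 'a': S0 → S2
  read 'b': S2 → S0
  read 'c': S0 → S1
  read 'c': S1 → S1
  end S1, rejected
w3:
  start at S2
  read 'b': S2 → S0
  read 'b': S0 → S4
  read 'a': S4 → S4
  read 'a': S4 → S4
  read 'b': S4 → S2
  read 'c': S2 → S0
  read 'a': S0 → S2
  read 'c': S2 → S0
  read 'c': S0 → S1
  read 'a': S1 → S2
  read 'c': S2 → S0
  end S0, accepted
w4:
  start at S2
  read 'a': S2 → S0
  read 'c': S0 → S1
  read 'b': S1 → S2
  read 'c': S2 → S0
  read 'c': S0 → S1
  read 'c': S1 → S1
  read 'b': S1 → S2
  read 'b': S2 → S0
  read 'b': S0 → S4
  read 'a': S4 → S4
  end S4, rejected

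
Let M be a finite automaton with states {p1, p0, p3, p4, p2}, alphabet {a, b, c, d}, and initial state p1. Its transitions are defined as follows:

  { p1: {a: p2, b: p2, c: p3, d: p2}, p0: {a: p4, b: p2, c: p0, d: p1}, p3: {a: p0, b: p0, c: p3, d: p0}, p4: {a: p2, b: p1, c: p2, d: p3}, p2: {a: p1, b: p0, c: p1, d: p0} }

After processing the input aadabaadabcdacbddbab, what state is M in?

start at p1
read 'a': p1 → p2
read 'a': p2 → p1
read 'd': p1 → p2
read 'a': p2 → p1
read 'b': p1 → p2
read 'a': p2 → p1
read 'a': p1 → p2
read 'd': p2 → p0
read 'a': p0 → p4
read 'b': p4 → p1
read 'c': p1 → p3
read 'd': p3 → p0
read 'a': p0 → p4
read 'c': p4 → p2
read 'b': p2 → p0
read 'd': p0 → p1
read 'd': p1 → p2
read 'b': p2 → p0
read 'a': p0 → p4
read 'b': p4 → p1

p1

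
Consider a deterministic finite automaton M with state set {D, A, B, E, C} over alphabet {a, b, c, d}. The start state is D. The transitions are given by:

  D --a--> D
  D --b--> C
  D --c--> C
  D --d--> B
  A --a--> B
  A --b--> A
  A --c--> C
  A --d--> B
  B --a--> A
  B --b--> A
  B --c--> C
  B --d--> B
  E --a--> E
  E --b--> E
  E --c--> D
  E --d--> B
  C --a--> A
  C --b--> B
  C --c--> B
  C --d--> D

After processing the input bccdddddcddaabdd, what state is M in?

B

Trace: D -b-> C -c-> B -c-> C -d-> D -d-> B -d-> B -d-> B -d-> B -c-> C -d-> D -d-> B -a-> A -a-> B -b-> A -d-> B -d-> B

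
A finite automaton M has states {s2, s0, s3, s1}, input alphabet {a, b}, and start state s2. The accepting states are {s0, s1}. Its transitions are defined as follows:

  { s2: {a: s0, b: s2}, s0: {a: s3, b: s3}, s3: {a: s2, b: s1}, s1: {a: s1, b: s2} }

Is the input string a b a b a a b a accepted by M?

Trace: s2 -a-> s0 -b-> s3 -a-> s2 -b-> s2 -a-> s0 -a-> s3 -b-> s1 -a-> s1
End state s1 is accepting.

Yes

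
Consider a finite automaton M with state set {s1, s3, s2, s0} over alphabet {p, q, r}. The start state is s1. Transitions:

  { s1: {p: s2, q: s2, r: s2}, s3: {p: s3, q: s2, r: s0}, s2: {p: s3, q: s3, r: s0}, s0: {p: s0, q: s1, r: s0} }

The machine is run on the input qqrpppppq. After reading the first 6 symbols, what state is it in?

s0

Trace: s1 -q-> s2 -q-> s3 -r-> s0 -p-> s0 -p-> s0 -p-> s0
After 6 symbols: s0.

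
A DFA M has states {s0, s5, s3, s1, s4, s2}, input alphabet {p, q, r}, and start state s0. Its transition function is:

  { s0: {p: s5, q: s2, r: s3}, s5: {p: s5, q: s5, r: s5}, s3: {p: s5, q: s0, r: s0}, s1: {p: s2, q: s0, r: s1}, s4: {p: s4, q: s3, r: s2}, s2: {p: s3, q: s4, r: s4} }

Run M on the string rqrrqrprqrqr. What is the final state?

Trace: s0 -r-> s3 -q-> s0 -r-> s3 -r-> s0 -q-> s2 -r-> s4 -p-> s4 -r-> s2 -q-> s4 -r-> s2 -q-> s4 -r-> s2

s2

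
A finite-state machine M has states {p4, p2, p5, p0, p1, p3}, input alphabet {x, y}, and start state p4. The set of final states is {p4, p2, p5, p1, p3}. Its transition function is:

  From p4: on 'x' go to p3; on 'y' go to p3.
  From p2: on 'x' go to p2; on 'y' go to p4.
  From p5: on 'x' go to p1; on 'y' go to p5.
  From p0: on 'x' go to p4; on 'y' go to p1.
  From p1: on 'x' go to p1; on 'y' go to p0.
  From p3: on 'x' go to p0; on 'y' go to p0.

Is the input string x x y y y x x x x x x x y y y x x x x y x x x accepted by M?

Trace: p4 -x-> p3 -x-> p0 -y-> p1 -y-> p0 -y-> p1 -x-> p1 -x-> p1 -x-> p1 -x-> p1 -x-> p1 -x-> p1 -x-> p1 -y-> p0 -y-> p1 -y-> p0 -x-> p4 -x-> p3 -x-> p0 -x-> p4 -y-> p3 -x-> p0 -x-> p4 -x-> p3
End state p3 is accepting.

Yes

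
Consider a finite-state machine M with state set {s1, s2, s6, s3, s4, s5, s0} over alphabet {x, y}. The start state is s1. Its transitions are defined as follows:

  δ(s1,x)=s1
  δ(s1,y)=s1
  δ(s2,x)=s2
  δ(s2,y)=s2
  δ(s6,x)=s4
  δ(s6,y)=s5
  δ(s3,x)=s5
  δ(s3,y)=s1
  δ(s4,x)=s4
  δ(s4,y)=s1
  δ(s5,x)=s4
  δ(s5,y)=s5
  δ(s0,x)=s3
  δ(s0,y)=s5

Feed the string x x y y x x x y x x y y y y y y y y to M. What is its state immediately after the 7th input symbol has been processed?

s1

Trace: s1 -x-> s1 -x-> s1 -y-> s1 -y-> s1 -x-> s1 -x-> s1 -x-> s1
After 7 symbols: s1.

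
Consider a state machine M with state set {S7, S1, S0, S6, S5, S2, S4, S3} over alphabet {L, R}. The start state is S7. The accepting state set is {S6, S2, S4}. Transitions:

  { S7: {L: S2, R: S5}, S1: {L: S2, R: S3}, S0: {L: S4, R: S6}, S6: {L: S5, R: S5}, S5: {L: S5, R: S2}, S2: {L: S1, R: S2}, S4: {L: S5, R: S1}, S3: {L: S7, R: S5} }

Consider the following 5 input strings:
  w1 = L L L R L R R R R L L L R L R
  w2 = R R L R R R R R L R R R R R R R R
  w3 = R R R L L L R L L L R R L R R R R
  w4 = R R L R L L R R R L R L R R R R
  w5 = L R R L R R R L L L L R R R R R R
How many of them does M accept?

4

w1: Trace: S7 -L-> S2 -L-> S1 -L-> S2 -R-> S2 -L-> S1 -R-> S3 -R-> S5 -R-> S2 -R-> S2 -L-> S1 -L-> S2 -L-> S1 -R-> S3 -L-> S7 -R-> S5  → end S5, rejected
w2: Trace: S7 -R-> S5 -R-> S2 -L-> S1 -R-> S3 -R-> S5 -R-> S2 -R-> S2 -R-> S2 -L-> S1 -R-> S3 -R-> S5 -R-> S2 -R-> S2 -R-> S2 -R-> S2 -R-> S2 -R-> S2  → end S2, accepted
w3: Trace: S7 -R-> S5 -R-> S2 -R-> S2 -L-> S1 -L-> S2 -L-> S1 -R-> S3 -L-> S7 -L-> S2 -L-> S1 -R-> S3 -R-> S5 -L-> S5 -R-> S2 -R-> S2 -R-> S2 -R-> S2  → end S2, accepted
w4: Trace: S7 -R-> S5 -R-> S2 -L-> S1 -R-> S3 -L-> S7 -L-> S2 -R-> S2 -R-> S2 -R-> S2 -L-> S1 -R-> S3 -L-> S7 -R-> S5 -R-> S2 -R-> S2 -R-> S2  → end S2, accepted
w5: Trace: S7 -L-> S2 -R-> S2 -R-> S2 -L-> S1 -R-> S3 -R-> S5 -R-> S2 -L-> S1 -L-> S2 -L-> S1 -L-> S2 -R-> S2 -R-> S2 -R-> S2 -R-> S2 -R-> S2 -R-> S2  → end S2, accepted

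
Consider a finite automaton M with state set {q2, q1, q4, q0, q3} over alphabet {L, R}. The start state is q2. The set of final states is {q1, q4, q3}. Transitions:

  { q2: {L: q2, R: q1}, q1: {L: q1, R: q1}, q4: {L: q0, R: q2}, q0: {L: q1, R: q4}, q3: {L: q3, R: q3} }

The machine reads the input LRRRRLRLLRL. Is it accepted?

Yes

q2 → q2 → q1 → q1 → q1 → q1 → q1 → q1 → q1 → q1 → q1 → q1
End state q1 is accepting.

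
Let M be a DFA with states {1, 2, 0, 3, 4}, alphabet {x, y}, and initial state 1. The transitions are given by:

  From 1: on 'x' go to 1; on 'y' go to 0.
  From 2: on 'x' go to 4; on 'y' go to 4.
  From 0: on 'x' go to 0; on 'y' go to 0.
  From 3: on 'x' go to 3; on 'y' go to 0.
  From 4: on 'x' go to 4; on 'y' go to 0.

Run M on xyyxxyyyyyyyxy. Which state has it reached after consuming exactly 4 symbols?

0

1 → 1 → 0 → 0 → 0
After 4 symbols: 0.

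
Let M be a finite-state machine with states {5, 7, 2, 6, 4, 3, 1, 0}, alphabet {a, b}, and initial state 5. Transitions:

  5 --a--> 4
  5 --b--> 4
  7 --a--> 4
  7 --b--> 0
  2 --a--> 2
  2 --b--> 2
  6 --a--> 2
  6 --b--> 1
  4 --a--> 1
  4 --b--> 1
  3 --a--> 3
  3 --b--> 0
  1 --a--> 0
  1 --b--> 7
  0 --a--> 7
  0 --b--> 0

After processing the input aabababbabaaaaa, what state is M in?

start at 5
read 'a': 5 → 4
read 'a': 4 → 1
read 'b': 1 → 7
read 'a': 7 → 4
read 'b': 4 → 1
read 'a': 1 → 0
read 'b': 0 → 0
read 'b': 0 → 0
read 'a': 0 → 7
read 'b': 7 → 0
read 'a': 0 → 7
read 'a': 7 → 4
read 'a': 4 → 1
read 'a': 1 → 0
read 'a': 0 → 7

7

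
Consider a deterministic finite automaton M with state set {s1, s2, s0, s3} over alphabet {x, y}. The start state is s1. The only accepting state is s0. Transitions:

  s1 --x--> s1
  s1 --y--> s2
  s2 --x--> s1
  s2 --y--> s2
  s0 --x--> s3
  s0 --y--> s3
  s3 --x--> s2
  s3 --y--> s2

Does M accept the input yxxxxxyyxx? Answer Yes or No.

No

start at s1
read 'y': s1 → s2
read 'x': s2 → s1
read 'x': s1 → s1
read 'x': s1 → s1
read 'x': s1 → s1
read 'x': s1 → s1
read 'y': s1 → s2
read 'y': s2 → s2
read 'x': s2 → s1
read 'x': s1 → s1
End state s1 is not accepting.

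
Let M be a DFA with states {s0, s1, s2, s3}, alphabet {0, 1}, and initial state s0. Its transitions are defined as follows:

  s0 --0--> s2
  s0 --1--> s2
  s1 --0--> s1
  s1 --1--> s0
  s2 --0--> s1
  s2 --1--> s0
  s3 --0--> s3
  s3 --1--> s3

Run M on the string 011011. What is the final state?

start at s0
read '0': s0 → s2
read '1': s2 → s0
read '1': s0 → s2
read '0': s2 → s1
read '1': s1 → s0
read '1': s0 → s2

s2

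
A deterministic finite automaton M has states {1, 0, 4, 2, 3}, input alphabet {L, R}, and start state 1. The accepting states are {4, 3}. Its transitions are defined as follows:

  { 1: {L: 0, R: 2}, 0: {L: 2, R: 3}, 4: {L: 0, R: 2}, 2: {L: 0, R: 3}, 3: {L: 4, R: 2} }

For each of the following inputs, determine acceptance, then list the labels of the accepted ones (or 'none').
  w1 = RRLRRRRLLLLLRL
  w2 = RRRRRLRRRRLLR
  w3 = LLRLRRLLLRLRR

w1, w2, w3

w1: Trace: 1 -R-> 2 -R-> 3 -L-> 4 -R-> 2 -R-> 3 -R-> 2 -R-> 3 -L-> 4 -L-> 0 -L-> 2 -L-> 0 -L-> 2 -R-> 3 -L-> 4  → end 4, accepted
w2: Trace: 1 -R-> 2 -R-> 3 -R-> 2 -R-> 3 -R-> 2 -L-> 0 -R-> 3 -R-> 2 -R-> 3 -R-> 2 -L-> 0 -L-> 2 -R-> 3  → end 3, accepted
w3: Trace: 1 -L-> 0 -L-> 2 -R-> 3 -L-> 4 -R-> 2 -R-> 3 -L-> 4 -L-> 0 -L-> 2 -R-> 3 -L-> 4 -R-> 2 -R-> 3  → end 3, accepted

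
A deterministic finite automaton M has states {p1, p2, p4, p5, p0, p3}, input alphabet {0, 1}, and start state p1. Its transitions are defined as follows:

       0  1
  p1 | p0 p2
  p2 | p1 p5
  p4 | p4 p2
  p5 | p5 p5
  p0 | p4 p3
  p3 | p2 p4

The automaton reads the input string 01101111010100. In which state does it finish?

p5

Trace: p1 -0-> p0 -1-> p3 -1-> p4 -0-> p4 -1-> p2 -1-> p5 -1-> p5 -1-> p5 -0-> p5 -1-> p5 -0-> p5 -1-> p5 -0-> p5 -0-> p5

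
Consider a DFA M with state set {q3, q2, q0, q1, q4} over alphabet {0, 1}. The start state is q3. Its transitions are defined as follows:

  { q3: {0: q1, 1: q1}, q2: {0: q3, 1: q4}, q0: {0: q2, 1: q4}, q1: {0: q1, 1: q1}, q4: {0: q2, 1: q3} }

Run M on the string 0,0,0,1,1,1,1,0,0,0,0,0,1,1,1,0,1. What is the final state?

start at q3
read '0': q3 → q1
read '0': q1 → q1
read '0': q1 → q1
read '1': q1 → q1
read '1': q1 → q1
read '1': q1 → q1
read '1': q1 → q1
read '0': q1 → q1
read '0': q1 → q1
read '0': q1 → q1
read '0': q1 → q1
read '0': q1 → q1
read '1': q1 → q1
read '1': q1 → q1
read '1': q1 → q1
read '0': q1 → q1
read '1': q1 → q1

q1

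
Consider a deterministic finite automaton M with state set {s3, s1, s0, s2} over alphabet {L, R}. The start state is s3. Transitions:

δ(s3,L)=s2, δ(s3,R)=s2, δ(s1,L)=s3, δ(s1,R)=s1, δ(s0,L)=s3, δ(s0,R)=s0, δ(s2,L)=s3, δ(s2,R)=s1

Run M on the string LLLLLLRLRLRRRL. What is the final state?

s3 → s2 → s3 → s2 → s3 → s2 → s3 → s2 → s3 → s2 → s3 → s2 → s1 → s1 → s3

s3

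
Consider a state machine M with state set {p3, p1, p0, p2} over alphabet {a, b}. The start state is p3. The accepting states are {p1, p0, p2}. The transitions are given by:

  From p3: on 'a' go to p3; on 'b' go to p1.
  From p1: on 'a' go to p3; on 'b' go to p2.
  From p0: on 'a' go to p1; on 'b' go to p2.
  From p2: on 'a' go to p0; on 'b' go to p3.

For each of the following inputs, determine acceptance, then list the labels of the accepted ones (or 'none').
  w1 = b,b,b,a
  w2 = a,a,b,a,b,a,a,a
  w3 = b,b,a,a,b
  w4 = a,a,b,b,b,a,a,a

w1:
  start at p3
  read 'b': p3 → p1
  read 'b': p1 → p2
  read 'b': p2 → p3
  read 'a': p3 → p3
  end p3, rejected
w2:
  start at p3
  read 'a': p3 → p3
  read 'a': p3 → p3
  read 'b': p3 → p1
  read 'a': p1 → p3
  read 'b': p3 → p1
  read 'a': p1 → p3
  read 'a': p3 → p3
  read 'a': p3 → p3
  end p3, rejected
w3:
  start at p3
  read 'b': p3 → p1
  read 'b': p1 → p2
  read 'a': p2 → p0
  read 'a': p0 → p1
  read 'b': p1 → p2
  end p2, accepted
w4:
  start at p3
  read 'a': p3 → p3
  read 'a': p3 → p3
  read 'b': p3 → p1
  read 'b': p1 → p2
  read 'b': p2 → p3
  read 'a': p3 → p3
  read 'a': p3 → p3
  read 'a': p3 → p3
  end p3, rejected

w3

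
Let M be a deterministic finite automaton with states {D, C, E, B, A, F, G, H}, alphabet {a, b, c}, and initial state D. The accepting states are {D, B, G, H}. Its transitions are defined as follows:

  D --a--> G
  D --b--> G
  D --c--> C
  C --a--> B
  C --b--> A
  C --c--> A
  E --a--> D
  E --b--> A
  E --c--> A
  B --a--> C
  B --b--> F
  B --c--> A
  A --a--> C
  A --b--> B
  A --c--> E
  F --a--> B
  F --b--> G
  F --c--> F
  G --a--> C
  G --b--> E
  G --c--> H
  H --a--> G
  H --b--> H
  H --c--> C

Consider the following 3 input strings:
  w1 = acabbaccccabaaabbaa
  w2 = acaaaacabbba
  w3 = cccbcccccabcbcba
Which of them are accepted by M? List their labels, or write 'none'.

w1, w2

w1:
  start at D
  read 'a': D → G
  read 'c': G → H
  read 'a': H → G
  read 'b': G → E
  read 'b': E → A
  read 'a': A → C
  read 'c': C → A
  read 'c': A → E
  read 'c': E → A
  read 'c': A → E
  read 'a': E → D
  read 'b': D → G
  read 'a': G → C
  read 'a': C → B
  read 'a': B → C
  read 'b': C → A
  read 'b': A → B
  read 'a': B → C
  read 'a': C → B
  end B, accepted
w2:
  start at D
  read 'a': D → G
  read 'c': G → H
  read 'a': H → G
  read 'a': G → C
  read 'a': C → B
  read 'a': B → C
  read 'c': C → A
  read 'a': A → C
  read 'b': C → A
  read 'b': A → B
  read 'b': B → F
  read 'a': F → B
  end B, accepted
w3:
  start at D
  read 'c': D → C
  read 'c': C → A
  read 'c': A → E
  read 'b': E → A
  read 'c': A → E
  read 'c': E → A
  read 'c': A → E
  read 'c': E → A
  read 'c': A → E
  read 'a': E → D
  read 'b': D → G
  read 'c': G → H
  read 'b': H → H
  read 'c': H → C
  read 'b': C → A
  read 'a': A → C
  end C, rejected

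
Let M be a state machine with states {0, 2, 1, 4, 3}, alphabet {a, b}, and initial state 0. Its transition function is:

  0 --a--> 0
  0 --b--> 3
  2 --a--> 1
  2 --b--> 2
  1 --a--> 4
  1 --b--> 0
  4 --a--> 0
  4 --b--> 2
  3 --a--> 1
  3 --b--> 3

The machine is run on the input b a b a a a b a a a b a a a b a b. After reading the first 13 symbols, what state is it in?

start at 0
read 'b': 0 → 3
read 'a': 3 → 1
read 'b': 1 → 0
read 'a': 0 → 0
read 'a': 0 → 0
read 'a': 0 → 0
read 'b': 0 → 3
read 'a': 3 → 1
read 'a': 1 → 4
read 'a': 4 → 0
read 'b': 0 → 3
read 'a': 3 → 1
read 'a': 1 → 4
After 13 symbols: 4.

4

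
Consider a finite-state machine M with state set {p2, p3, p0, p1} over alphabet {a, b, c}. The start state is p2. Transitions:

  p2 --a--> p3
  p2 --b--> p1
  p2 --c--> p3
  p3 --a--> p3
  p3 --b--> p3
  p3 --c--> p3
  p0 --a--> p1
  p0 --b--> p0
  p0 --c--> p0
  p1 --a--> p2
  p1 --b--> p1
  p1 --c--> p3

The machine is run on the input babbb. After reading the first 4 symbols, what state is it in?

p1

p2 → p1 → p2 → p1 → p1
After 4 symbols: p1.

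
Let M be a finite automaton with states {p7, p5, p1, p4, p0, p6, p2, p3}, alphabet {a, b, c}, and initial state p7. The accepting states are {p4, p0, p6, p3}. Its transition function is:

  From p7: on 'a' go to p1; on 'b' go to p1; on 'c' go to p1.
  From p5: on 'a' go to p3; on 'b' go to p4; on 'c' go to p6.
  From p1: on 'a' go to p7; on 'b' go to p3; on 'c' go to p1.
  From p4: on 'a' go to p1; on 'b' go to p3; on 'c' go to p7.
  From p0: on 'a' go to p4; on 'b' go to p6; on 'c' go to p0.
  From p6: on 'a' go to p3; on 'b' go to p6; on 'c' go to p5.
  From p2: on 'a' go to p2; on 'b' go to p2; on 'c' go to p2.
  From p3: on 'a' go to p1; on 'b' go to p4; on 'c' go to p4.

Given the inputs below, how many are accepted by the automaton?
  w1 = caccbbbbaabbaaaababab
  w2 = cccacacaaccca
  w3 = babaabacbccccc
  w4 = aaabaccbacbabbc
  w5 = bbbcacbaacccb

1

w1:
  start at p7
  read 'c': p7 → p1
  read 'a': p1 → p7
  read 'c': p7 → p1
  read 'c': p1 → p1
  read 'b': p1 → p3
  read 'b': p3 → p4
  read 'b': p4 → p3
  read 'b': p3 → p4
  read 'a': p4 → p1
  read 'a': p1 → p7
  read 'b': p7 → p1
  read 'b': p1 → p3
  read 'a': p3 → p1
  read 'a': p1 → p7
  read 'a': p7 → p1
  read 'a': p1 → p7
  read 'b': p7 → p1
  read 'a': p1 → p7
  read 'b': p7 → p1
  read 'a': p1 → p7
  read 'b': p7 → p1
  end p1, rejected
w2:
  start at p7
  read 'c': p7 → p1
  read 'c': p1 → p1
  read 'c': p1 → p1
  read 'a': p1 → p7
  read 'c': p7 → p1
  read 'a': p1 → p7
  read 'c': p7 → p1
  read 'a': p1 → p7
  read 'a': p7 → p1
  read 'c': p1 → p1
  read 'c': p1 → p1
  read 'c': p1 → p1
  read 'a': p1 → p7
  end p7, rejected
w3:
  start at p7
  read 'b': p7 → p1
  read 'a': p1 → p7
  read 'b': p7 → p1
  read 'a': p1 → p7
  read 'a': p7 → p1
  read 'b': p1 → p3
  read 'a': p3 → p1
  read 'c': p1 → p1
  read 'b': p1 → p3
  read 'c': p3 → p4
  read 'c': p4 → p7
  read 'c': p7 → p1
  read 'c': p1 → p1
  read 'c': p1 → p1
  end p1, rejected
w4:
  start at p7
  read 'a': p7 → p1
  read 'a': p1 → p7
  read 'a': p7 → p1
  read 'b': p1 → p3
  read 'a': p3 → p1
  read 'c': p1 → p1
  read 'c': p1 → p1
  read 'b': p1 → p3
  read 'a': p3 → p1
  read 'c': p1 → p1
  read 'b': p1 → p3
  read 'a': p3 → p1
  read 'b': p1 → p3
  read 'b': p3 → p4
  read 'c': p4 → p7
  end p7, rejected
w5:
  start at p7
  read 'b': p7 → p1
  read 'b': p1 → p3
  read 'b': p3 → p4
  read 'c': p4 → p7
  read 'a': p7 → p1
  read 'c': p1 → p1
  read 'b': p1 → p3
  read 'a': p3 → p1
  read 'a': p1 → p7
  read 'c': p7 → p1
  read 'c': p1 → p1
  read 'c': p1 → p1
  read 'b': p1 → p3
  end p3, accepted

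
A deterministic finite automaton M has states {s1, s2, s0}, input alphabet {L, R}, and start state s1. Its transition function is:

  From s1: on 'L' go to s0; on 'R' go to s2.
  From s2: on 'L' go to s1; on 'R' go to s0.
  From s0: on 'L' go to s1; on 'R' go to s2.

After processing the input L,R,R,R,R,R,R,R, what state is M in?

s2

s1 → s0 → s2 → s0 → s2 → s0 → s2 → s0 → s2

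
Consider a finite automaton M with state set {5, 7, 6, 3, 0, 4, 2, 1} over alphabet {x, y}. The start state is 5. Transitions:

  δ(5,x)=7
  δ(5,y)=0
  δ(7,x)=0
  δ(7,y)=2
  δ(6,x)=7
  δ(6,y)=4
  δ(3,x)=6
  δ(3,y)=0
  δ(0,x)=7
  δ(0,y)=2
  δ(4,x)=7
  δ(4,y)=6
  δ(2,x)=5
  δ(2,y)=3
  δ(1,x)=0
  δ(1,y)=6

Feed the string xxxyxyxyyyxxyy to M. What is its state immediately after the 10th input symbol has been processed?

start at 5
read 'x': 5 → 7
read 'x': 7 → 0
read 'x': 0 → 7
read 'y': 7 → 2
read 'x': 2 → 5
read 'y': 5 → 0
read 'x': 0 → 7
read 'y': 7 → 2
read 'y': 2 → 3
read 'y': 3 → 0
After 10 symbols: 0.

0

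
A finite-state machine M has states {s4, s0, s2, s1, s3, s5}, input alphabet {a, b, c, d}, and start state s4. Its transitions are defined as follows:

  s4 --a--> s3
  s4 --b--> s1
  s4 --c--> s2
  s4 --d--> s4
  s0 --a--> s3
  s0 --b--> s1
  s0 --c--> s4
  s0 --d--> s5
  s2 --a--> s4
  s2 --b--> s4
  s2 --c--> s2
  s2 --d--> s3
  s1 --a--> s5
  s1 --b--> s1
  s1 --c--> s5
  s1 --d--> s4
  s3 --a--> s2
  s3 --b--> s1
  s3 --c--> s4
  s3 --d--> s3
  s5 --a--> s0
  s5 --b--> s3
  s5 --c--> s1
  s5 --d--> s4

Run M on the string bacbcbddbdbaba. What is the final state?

s4 → s1 → s5 → s1 → s1 → s5 → s3 → s3 → s3 → s1 → s4 → s1 → s5 → s3 → s2

s2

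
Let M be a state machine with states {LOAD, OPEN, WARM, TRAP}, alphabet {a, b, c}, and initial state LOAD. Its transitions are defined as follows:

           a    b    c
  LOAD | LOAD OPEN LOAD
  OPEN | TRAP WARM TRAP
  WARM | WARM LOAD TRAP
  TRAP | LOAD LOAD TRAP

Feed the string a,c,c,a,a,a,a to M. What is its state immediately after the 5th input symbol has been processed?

LOAD

start at LOAD
read 'a': LOAD → LOAD
read 'c': LOAD → LOAD
read 'c': LOAD → LOAD
read 'a': LOAD → LOAD
read 'a': LOAD → LOAD
After 5 symbols: LOAD.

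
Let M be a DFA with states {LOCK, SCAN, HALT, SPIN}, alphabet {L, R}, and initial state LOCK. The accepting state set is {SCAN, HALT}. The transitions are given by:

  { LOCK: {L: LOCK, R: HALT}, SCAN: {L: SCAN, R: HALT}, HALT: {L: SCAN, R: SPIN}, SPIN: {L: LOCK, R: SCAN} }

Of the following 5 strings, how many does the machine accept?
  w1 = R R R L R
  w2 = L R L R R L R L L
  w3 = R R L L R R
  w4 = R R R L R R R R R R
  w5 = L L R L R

w1:
  start at LOCK
  read 'R': LOCK → HALT
  read 'R': HALT → SPIN
  read 'R': SPIN → SCAN
  read 'L': SCAN → SCAN
  read 'R': SCAN → HALT
  end HALT, accepted
w2:
  start at LOCK
  read 'L': LOCK → LOCK
  read 'R': LOCK → HALT
  read 'L': HALT → SCAN
  read 'R': SCAN → HALT
  read 'R': HALT → SPIN
  read 'L': SPIN → LOCK
  read 'R': LOCK → HALT
  read 'L': HALT → SCAN
  read 'L': SCAN → SCAN
  end SCAN, accepted
w3:
  start at LOCK
  read 'R': LOCK → HALT
  read 'R': HALT → SPIN
  read 'L': SPIN → LOCK
  read 'L': LOCK → LOCK
  read 'R': LOCK → HALT
  read 'R': HALT → SPIN
  end SPIN, rejected
w4:
  start at LOCK
  read 'R': LOCK → HALT
  read 'R': HALT → SPIN
  read 'R': SPIN → SCAN
  read 'L': SCAN → SCAN
  read 'R': SCAN → HALT
  read 'R': HALT → SPIN
  read 'R': SPIN → SCAN
  read 'R': SCAN → HALT
  read 'R': HALT → SPIN
  read 'R': SPIN → SCAN
  end SCAN, accepted
w5:
  start at LOCK
  read 'L': LOCK → LOCK
  read 'L': LOCK → LOCK
  read 'R': LOCK → HALT
  read 'L': HALT → SCAN
  read 'R': SCAN → HALT
  end HALT, accepted

4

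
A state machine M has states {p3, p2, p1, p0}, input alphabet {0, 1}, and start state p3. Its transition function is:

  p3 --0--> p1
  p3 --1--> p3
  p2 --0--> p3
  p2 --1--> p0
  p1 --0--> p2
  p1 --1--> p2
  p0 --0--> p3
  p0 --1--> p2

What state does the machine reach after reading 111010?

p3

Trace: p3 -1-> p3 -1-> p3 -1-> p3 -0-> p1 -1-> p2 -0-> p3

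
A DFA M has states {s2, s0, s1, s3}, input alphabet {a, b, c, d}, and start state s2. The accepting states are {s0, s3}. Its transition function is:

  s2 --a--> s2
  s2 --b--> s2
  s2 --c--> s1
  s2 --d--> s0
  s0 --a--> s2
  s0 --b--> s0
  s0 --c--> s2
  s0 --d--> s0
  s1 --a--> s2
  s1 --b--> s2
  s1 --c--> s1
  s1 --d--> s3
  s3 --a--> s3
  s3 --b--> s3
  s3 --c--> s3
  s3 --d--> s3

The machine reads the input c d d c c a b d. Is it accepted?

Yes

start at s2
read 'c': s2 → s1
read 'd': s1 → s3
read 'd': s3 → s3
read 'c': s3 → s3
read 'c': s3 → s3
read 'a': s3 → s3
read 'b': s3 → s3
read 'd': s3 → s3
End state s3 is accepting.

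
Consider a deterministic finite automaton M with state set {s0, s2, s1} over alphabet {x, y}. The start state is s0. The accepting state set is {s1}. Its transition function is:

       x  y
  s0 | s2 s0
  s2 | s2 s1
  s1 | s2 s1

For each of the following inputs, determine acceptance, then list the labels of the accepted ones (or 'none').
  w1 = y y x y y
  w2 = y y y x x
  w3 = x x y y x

w1: s0 → s0 → s0 → s2 → s1 → s1  → end s1, accepted
w2: s0 → s0 → s0 → s0 → s2 → s2  → end s2, rejected
w3: s0 → s2 → s2 → s1 → s1 → s2  → end s2, rejected

w1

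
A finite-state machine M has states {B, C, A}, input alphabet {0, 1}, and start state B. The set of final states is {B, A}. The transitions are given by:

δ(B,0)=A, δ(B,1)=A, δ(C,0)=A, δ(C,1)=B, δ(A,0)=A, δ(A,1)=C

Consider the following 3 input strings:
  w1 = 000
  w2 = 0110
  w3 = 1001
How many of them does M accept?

w1: Trace: B -0-> A -0-> A -0-> A  → end A, accepted
w2: Trace: B -0-> A -1-> C -1-> B -0-> A  → end A, accepted
w3: Trace: B -1-> A -0-> A -0-> A -1-> C  → end C, rejected

2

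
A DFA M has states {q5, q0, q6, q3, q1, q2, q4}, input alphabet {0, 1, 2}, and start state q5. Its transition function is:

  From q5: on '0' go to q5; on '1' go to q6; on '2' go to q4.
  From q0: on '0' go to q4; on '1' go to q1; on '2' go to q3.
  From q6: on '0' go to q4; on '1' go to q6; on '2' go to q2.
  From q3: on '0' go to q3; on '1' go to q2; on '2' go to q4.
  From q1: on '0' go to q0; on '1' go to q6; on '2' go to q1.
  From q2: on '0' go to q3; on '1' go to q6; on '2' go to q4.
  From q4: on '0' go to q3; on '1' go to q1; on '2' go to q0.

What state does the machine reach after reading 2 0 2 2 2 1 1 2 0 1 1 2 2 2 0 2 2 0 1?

q2

Trace: q5 -2-> q4 -0-> q3 -2-> q4 -2-> q0 -2-> q3 -1-> q2 -1-> q6 -2-> q2 -0-> q3 -1-> q2 -1-> q6 -2-> q2 -2-> q4 -2-> q0 -0-> q4 -2-> q0 -2-> q3 -0-> q3 -1-> q2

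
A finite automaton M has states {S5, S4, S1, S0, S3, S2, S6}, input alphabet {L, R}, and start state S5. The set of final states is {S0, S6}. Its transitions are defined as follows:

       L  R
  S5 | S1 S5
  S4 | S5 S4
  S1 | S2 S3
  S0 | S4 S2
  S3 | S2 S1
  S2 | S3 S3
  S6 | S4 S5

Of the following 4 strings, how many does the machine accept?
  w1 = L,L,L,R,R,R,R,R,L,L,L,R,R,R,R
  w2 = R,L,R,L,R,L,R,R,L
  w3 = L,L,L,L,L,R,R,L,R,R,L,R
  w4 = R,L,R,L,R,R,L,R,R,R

w1: S5 → S1 → S2 → S3 → S1 → S3 → S1 → S3 → S1 → S2 → S3 → S2 → S3 → S1 → S3 → S1  → end S1, rejected
w2: S5 → S5 → S1 → S3 → S2 → S3 → S2 → S3 → S1 → S2  → end S2, rejected
w3: S5 → S1 → S2 → S3 → S2 → S3 → S1 → S3 → S2 → S3 → S1 → S2 → S3  → end S3, rejected
w4: S5 → S5 → S1 → S3 → S2 → S3 → S1 → S2 → S3 → S1 → S3  → end S3, rejected

0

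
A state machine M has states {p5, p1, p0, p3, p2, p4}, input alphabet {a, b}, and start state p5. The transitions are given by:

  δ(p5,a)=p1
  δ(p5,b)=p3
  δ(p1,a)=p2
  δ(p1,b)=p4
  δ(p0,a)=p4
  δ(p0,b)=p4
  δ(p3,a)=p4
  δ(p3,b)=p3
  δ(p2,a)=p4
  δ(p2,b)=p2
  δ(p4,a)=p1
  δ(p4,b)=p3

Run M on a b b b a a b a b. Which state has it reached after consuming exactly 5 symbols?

p4

p5 → p1 → p4 → p3 → p3 → p4
After 5 symbols: p4.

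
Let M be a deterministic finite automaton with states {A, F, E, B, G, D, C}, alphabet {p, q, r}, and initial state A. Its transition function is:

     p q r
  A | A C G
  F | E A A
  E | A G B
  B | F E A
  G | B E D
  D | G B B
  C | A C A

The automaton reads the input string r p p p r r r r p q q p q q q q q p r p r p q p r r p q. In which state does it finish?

E

Trace: A -r-> G -p-> B -p-> F -p-> E -r-> B -r-> A -r-> G -r-> D -p-> G -q-> E -q-> G -p-> B -q-> E -q-> G -q-> E -q-> G -q-> E -p-> A -r-> G -p-> B -r-> A -p-> A -q-> C -p-> A -r-> G -r-> D -p-> G -q-> E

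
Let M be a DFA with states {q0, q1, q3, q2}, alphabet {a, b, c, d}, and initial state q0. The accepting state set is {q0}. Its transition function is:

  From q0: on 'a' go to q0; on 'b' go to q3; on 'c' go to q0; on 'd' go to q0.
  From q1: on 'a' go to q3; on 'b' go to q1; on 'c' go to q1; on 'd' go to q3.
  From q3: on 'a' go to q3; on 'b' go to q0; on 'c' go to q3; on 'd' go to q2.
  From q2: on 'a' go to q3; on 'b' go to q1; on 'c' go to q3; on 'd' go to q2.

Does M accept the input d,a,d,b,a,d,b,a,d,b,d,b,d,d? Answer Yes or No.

Yes

q0 → q0 → q0 → q0 → q3 → q3 → q2 → q1 → q3 → q2 → q1 → q3 → q0 → q0 → q0
End state q0 is accepting.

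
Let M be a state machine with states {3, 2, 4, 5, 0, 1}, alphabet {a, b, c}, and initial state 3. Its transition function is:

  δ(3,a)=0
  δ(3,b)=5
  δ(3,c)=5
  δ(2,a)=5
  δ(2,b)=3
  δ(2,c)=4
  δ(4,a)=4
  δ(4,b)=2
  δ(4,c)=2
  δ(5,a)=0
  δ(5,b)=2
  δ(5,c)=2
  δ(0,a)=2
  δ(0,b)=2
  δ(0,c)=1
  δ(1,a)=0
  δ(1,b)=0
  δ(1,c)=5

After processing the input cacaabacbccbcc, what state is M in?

2

Trace: 3 -c-> 5 -a-> 0 -c-> 1 -a-> 0 -a-> 2 -b-> 3 -a-> 0 -c-> 1 -b-> 0 -c-> 1 -c-> 5 -b-> 2 -c-> 4 -c-> 2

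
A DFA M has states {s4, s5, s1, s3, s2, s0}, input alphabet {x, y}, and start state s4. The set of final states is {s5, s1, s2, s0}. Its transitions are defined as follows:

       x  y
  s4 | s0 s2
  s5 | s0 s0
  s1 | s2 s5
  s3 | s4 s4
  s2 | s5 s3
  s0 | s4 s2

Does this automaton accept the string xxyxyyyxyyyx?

Yes

start at s4
read 'x': s4 → s0
read 'x': s0 → s4
read 'y': s4 → s2
read 'x': s2 → s5
read 'y': s5 → s0
read 'y': s0 → s2
read 'y': s2 → s3
read 'x': s3 → s4
read 'y': s4 → s2
read 'y': s2 → s3
read 'y': s3 → s4
read 'x': s4 → s0
End state s0 is accepting.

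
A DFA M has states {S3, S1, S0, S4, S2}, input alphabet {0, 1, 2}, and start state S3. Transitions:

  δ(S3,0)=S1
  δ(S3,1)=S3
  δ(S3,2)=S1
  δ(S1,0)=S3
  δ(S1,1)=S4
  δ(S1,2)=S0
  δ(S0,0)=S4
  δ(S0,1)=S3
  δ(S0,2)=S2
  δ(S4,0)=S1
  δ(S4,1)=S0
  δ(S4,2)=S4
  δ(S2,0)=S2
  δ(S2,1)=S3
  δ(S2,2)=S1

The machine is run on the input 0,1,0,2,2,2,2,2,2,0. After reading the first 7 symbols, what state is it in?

start at S3
read '0': S3 → S1
read '1': S1 → S4
read '0': S4 → S1
read '2': S1 → S0
read '2': S0 → S2
read '2': S2 → S1
read '2': S1 → S0
After 7 symbols: S0.

S0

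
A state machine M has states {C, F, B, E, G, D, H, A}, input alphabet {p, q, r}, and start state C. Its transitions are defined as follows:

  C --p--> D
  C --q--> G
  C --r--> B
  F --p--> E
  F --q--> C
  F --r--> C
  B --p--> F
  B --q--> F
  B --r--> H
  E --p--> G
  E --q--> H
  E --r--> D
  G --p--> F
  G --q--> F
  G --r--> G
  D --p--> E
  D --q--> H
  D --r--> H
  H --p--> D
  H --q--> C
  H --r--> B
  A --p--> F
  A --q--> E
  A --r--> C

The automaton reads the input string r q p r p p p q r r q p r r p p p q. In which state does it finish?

start at C
read 'r': C → B
read 'q': B → F
read 'p': F → E
read 'r': E → D
read 'p': D → E
read 'p': E → G
read 'p': G → F
read 'q': F → C
read 'r': C → B
read 'r': B → H
read 'q': H → C
read 'p': C → D
read 'r': D → H
read 'r': H → B
read 'p': B → F
read 'p': F → E
read 'p': E → G
read 'q': G → F

F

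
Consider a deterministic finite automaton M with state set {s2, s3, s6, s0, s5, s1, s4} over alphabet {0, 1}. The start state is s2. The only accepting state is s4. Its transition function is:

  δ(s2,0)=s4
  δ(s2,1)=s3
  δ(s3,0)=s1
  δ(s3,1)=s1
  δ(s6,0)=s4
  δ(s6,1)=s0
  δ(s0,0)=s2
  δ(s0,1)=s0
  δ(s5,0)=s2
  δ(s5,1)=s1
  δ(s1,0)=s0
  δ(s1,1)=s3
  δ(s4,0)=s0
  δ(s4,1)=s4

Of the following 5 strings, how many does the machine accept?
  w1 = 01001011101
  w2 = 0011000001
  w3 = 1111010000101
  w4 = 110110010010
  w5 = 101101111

1

w1: Trace: s2 -0-> s4 -1-> s4 -0-> s0 -0-> s2 -1-> s3 -0-> s1 -1-> s3 -1-> s1 -1-> s3 -0-> s1 -1-> s3  → end s3, rejected
w2: Trace: s2 -0-> s4 -0-> s0 -1-> s0 -1-> s0 -0-> s2 -0-> s4 -0-> s0 -0-> s2 -0-> s4 -1-> s4  → end s4, accepted
w3: Trace: s2 -1-> s3 -1-> s1 -1-> s3 -1-> s1 -0-> s0 -1-> s0 -0-> s2 -0-> s4 -0-> s0 -0-> s2 -1-> s3 -0-> s1 -1-> s3  → end s3, rejected
w4: Trace: s2 -1-> s3 -1-> s1 -0-> s0 -1-> s0 -1-> s0 -0-> s2 -0-> s4 -1-> s4 -0-> s0 -0-> s2 -1-> s3 -0-> s1  → end s1, rejected
w5: Trace: s2 -1-> s3 -0-> s1 -1-> s3 -1-> s1 -0-> s0 -1-> s0 -1-> s0 -1-> s0 -1-> s0  → end s0, rejected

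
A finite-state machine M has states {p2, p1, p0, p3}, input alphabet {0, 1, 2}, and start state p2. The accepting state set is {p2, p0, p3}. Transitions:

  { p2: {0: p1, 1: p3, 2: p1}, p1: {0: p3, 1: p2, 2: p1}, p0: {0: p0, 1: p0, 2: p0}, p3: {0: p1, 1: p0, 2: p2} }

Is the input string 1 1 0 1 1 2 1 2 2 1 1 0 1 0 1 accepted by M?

Yes

start at p2
read '1': p2 → p3
read '1': p3 → p0
read '0': p0 → p0
read '1': p0 → p0
read '1': p0 → p0
read '2': p0 → p0
read '1': p0 → p0
read '2': p0 → p0
read '2': p0 → p0
read '1': p0 → p0
read '1': p0 → p0
read '0': p0 → p0
read '1': p0 → p0
read '0': p0 → p0
read '1': p0 → p0
End state p0 is accepting.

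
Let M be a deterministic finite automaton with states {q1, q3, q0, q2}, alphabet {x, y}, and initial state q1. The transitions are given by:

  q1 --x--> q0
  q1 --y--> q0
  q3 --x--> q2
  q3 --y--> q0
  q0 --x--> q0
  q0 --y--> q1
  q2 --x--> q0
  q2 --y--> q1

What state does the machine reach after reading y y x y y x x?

q0

start at q1
read 'y': q1 → q0
read 'y': q0 → q1
read 'x': q1 → q0
read 'y': q0 → q1
read 'y': q1 → q0
read 'x': q0 → q0
read 'x': q0 → q0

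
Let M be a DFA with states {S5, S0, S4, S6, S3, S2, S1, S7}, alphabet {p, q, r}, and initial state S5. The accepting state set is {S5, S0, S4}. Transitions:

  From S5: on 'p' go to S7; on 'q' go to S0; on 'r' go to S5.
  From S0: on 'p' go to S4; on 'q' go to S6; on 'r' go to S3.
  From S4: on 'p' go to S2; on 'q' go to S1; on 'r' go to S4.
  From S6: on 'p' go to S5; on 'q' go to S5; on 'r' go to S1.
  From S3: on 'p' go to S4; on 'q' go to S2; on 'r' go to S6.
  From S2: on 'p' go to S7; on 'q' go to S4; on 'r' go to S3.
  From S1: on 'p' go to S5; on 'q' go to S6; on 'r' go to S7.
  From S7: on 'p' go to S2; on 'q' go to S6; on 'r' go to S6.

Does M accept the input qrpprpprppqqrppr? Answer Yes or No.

No

start at S5
read 'q': S5 → S0
read 'r': S0 → S3
read 'p': S3 → S4
read 'p': S4 → S2
read 'r': S2 → S3
read 'p': S3 → S4
read 'p': S4 → S2
read 'r': S2 → S3
read 'p': S3 → S4
read 'p': S4 → S2
read 'q': S2 → S4
read 'q': S4 → S1
read 'r': S1 → S7
read 'p': S7 → S2
read 'p': S2 → S7
read 'r': S7 → S6
End state S6 is not accepting.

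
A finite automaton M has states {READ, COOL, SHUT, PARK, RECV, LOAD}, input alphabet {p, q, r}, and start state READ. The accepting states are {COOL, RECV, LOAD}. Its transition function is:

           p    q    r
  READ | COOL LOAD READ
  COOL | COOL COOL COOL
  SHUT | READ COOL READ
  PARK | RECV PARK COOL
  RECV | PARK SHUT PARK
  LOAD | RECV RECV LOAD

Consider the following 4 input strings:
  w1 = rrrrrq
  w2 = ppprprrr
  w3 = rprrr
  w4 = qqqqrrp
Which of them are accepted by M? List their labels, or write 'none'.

w1: READ → READ → READ → READ → READ → READ → LOAD  → end LOAD, accepted
w2: READ → COOL → COOL → COOL → COOL → COOL → COOL → COOL → COOL  → end COOL, accepted
w3: READ → READ → COOL → COOL → COOL → COOL  → end COOL, accepted
w4: READ → LOAD → RECV → SHUT → COOL → COOL → COOL → COOL  → end COOL, accepted

w1, w2, w3, w4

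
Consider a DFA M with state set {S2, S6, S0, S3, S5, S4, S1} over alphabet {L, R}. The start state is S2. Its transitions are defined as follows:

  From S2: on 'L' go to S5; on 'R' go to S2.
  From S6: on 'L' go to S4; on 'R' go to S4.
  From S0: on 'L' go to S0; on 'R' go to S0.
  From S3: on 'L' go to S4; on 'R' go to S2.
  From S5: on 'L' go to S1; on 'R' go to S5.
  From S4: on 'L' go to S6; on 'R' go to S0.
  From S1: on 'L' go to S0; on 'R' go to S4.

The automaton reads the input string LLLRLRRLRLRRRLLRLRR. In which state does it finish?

S0

start at S2
read 'L': S2 → S5
read 'L': S5 → S1
read 'L': S1 → S0
read 'R': S0 → S0
read 'L': S0 → S0
read 'R': S0 → S0
read 'R': S0 → S0
read 'L': S0 → S0
read 'R': S0 → S0
read 'L': S0 → S0
read 'R': S0 → S0
read 'R': S0 → S0
read 'R': S0 → S0
read 'L': S0 → S0
read 'L': S0 → S0
read 'R': S0 → S0
read 'L': S0 → S0
read 'R': S0 → S0
read 'R': S0 → S0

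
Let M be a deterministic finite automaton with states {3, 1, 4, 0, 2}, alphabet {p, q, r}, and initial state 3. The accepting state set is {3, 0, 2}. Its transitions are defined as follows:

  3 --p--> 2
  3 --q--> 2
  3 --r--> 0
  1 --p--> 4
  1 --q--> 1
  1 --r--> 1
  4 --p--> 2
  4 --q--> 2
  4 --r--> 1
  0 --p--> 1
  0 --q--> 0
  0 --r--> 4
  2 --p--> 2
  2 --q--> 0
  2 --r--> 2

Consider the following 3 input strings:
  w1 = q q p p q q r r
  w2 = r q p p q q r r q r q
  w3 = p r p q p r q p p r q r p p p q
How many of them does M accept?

1

w1:
  start at 3
  read 'q': 3 → 2
  read 'q': 2 → 0
  read 'p': 0 → 1
  read 'p': 1 → 4
  read 'q': 4 → 2
  read 'q': 2 → 0
  read 'r': 0 → 4
  read 'r': 4 → 1
  end 1, rejected
w2:
  start at 3
  read 'r': 3 → 0
  read 'q': 0 → 0
  read 'p': 0 → 1
  read 'p': 1 → 4
  read 'q': 4 → 2
  read 'q': 2 → 0
  read 'r': 0 → 4
  read 'r': 4 → 1
  read 'q': 1 → 1
  read 'r': 1 → 1
  read 'q': 1 → 1
  end 1, rejected
w3:
  start at 3
  read 'p': 3 → 2
  read 'r': 2 → 2
  read 'p': 2 → 2
  read 'q': 2 → 0
  read 'p': 0 → 1
  read 'r': 1 → 1
  read 'q': 1 → 1
  read 'p': 1 → 4
  read 'p': 4 → 2
  read 'r': 2 → 2
  read 'q': 2 → 0
  read 'r': 0 → 4
  read 'p': 4 → 2
  read 'p': 2 → 2
  read 'p': 2 → 2
  read 'q': 2 → 0
  end 0, accepted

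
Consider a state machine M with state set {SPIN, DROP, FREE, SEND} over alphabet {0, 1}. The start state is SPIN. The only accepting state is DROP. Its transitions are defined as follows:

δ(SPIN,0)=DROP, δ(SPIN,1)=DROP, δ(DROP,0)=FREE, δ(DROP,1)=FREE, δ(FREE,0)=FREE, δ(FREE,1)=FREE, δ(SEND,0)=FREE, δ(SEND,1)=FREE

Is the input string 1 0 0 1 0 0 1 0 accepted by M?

No

Trace: SPIN -1-> DROP -0-> FREE -0-> FREE -1-> FREE -0-> FREE -0-> FREE -1-> FREE -0-> FREE
End state FREE is not accepting.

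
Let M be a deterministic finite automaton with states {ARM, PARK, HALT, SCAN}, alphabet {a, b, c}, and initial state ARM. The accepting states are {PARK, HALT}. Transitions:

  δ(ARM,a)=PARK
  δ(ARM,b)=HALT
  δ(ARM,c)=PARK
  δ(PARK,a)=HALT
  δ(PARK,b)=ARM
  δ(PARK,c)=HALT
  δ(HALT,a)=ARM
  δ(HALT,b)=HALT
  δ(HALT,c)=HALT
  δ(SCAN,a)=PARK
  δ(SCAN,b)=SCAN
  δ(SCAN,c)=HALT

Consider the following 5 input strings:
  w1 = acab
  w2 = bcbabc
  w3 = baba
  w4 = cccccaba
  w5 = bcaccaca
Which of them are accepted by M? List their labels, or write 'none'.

w1: ARM → PARK → HALT → ARM → HALT  → end HALT, accepted
w2: ARM → HALT → HALT → HALT → ARM → HALT → HALT  → end HALT, accepted
w3: ARM → HALT → ARM → HALT → ARM  → end ARM, rejected
w4: ARM → PARK → HALT → HALT → HALT → HALT → ARM → HALT → ARM  → end ARM, rejected
w5: ARM → HALT → HALT → ARM → PARK → HALT → ARM → PARK → HALT  → end HALT, accepted

w1, w2, w5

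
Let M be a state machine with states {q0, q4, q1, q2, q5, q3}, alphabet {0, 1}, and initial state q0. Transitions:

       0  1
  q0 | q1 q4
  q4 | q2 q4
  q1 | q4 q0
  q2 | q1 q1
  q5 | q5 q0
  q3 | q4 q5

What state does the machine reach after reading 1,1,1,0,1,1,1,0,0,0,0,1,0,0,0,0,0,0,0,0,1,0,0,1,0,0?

q2

Trace: q0 -1-> q4 -1-> q4 -1-> q4 -0-> q2 -1-> q1 -1-> q0 -1-> q4 -0-> q2 -0-> q1 -0-> q4 -0-> q2 -1-> q1 -0-> q4 -0-> q2 -0-> q1 -0-> q4 -0-> q2 -0-> q1 -0-> q4 -0-> q2 -1-> q1 -0-> q4 -0-> q2 -1-> q1 -0-> q4 -0-> q2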